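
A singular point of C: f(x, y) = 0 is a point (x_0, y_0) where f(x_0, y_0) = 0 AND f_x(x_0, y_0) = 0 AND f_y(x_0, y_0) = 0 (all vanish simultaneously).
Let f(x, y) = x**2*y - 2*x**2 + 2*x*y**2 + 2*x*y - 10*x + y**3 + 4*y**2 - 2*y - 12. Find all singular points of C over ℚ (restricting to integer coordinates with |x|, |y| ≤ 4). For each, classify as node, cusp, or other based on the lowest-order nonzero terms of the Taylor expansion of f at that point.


Singular points: {(-3, 1)}; classification: node.

Compute partial derivatives:
  f_x = 2*x*y - 4*x + 2*y**2 + 2*y - 10.
  f_y = x**2 + 4*x*y + 2*x + 3*y**2 + 8*y - 2.
Scan x_0 ∈ {−4, ..., 4}. For each x_0, f_y(x_0, y) is a polynomial in y; find its integer roots y ∈ {−4, ..., 4}, then test f_x and f at those candidates.
  x = -4: f_y(-4, y) = 3*y**2 - 8*y + 6; no integer root y with |y| ≤ 4.
  x = -3: f_y(-3, y) = 3*y**2 - 4*y + 1; vanishes at y ∈ {1}. (-3, 1): f_x = 0, f = 0 — SINGULAR.
  x = -2: f_y(-2, y) = 3*y**2 - 2; no integer root y with |y| ≤ 4.
  x = -1: f_y(-1, y) = 3*y**2 + 4*y - 3; no integer root y with |y| ≤ 4.
  x = 0: f_y(0, y) = 3*y**2 + 8*y - 2; no integer root y with |y| ≤ 4.
  x = 1: f_y(1, y) = 3*y**2 + 12*y + 1; no integer root y with |y| ≤ 4.
  x = 2: f_y(2, y) = 3*y**2 + 16*y + 6; no integer root y with |y| ≤ 4.
  x = 3: f_y(3, y) = 3*y**2 + 20*y + 13; no integer root y with |y| ≤ 4.
  x = 4: f_y(4, y) = 3*y**2 + 24*y + 22; no integer root y with |y| ≤ 4.
Only singular point on the grid: (-3, 1).
Classify: substitute x = -3 + u, y = 1 + v and expand: f = u**2*v - u**2 + 2*u*v**2 + v**3 + v**2.
No constant or linear terms (consistent with a singular point). Quadratic part: -u**2 + v**2. Cubic part: u**2*v + 2*u*v**2 + v**3.
The quadratic part v**2 - u**2 = (v − u)(v + u) splits into two distinct linear factors, so there are two distinct tangent lines y − 1 = ±(x − -3) — this is a node (ordinary double point).
Classification: node.


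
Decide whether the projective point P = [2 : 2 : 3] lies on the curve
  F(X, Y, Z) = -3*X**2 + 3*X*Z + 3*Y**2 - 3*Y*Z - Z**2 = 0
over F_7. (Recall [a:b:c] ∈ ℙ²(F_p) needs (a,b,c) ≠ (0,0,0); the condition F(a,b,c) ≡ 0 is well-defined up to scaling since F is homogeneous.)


F(2,2,3) ≡ 5 (mod 7); P is NOT on the curve.

Evaluate F(2, 2, 3) term-by-term (mod 7).
  -3*X**2 ↦ -3·4·1·1 = -12
  3*X*Z ↦ 3·2·1·3 = 18
  3*Y**2 ↦ 3·1·4·1 = 12
  -3*Y*Z ↦ -3·1·2·3 = -18
  -Z**2 ↦ -1·1·1·9 = -9
Sum: F(2, 2, 3) = (-12) + (18) + (12) + (-18) + (-9) = -9.
Reducing mod 7: -9 ≡ 5 (mod 7).
Since F(a, b, c) ≡ 5 ≠ 0 (mod 7), P does NOT lie on the curve.


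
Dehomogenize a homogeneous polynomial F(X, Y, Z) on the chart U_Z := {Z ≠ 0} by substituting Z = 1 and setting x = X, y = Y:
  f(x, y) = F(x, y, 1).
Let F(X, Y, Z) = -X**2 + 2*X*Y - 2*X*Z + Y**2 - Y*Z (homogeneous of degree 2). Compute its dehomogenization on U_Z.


f(x, y) = -x**2 + 2*x*y - 2*x + y**2 - y

On U_Z we set Z = 1. Each monomial c·X^i·Y^j·Z^k in F becomes c·x^i·y^j·1^k = c·x^i·y^j.
Substituting Z = 1: F(X, Y, 1) = -x**2 + 2*x*y - 2*x + y**2 - y.
Note: deg(f) ≤ deg(F) = 2; strict inequality happens when F is divisible by Z (lost terms).


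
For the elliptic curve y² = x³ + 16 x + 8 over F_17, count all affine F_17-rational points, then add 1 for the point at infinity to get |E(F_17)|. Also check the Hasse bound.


Affine points = {(0, 5), (0, 12), (1, 5), (1, 12), (3, 7), (3, 10), (4, 0), (5, 3), (5, 14), (7, 2), (7, 15), (8, 6), (8, 11), (11, 6), (11, 11), (13, 4), (13, 13), (14, 1), (14, 16), (15, 6), (15, 11), (16, 5), (16, 12)}; affine count = 23; |E(F_17)| = 24.

Discriminant check: Δ ∝ 4a³ + 27b² = 4·16³ + 27·8² = 4·4096 + 27·64 ≡ 7 (mod 17). Nonzero ⇒ E is nonsingular.
For each x ∈ F_17, compute rhs = x³ + 16·x + 8 mod 17, then count y ∈ F_17 with y² ≡ rhs.
  x = 0: rhs = 8, matching y values: 5, 12 (2 points).
  x = 1: rhs = 8, matching y values: 5, 12 (2 points).
  x = 2: rhs = 14, matching y values: none (0 points).
  x = 3: rhs = 15, matching y values: 7, 10 (2 points).
  x = 4: rhs = 0, matching y values: 0 (1 points).
  x = 5: rhs = 9, matching y values: 3, 14 (2 points).
  x = 6: rhs = 14, matching y values: none (0 points).
  x = 7: rhs = 4, matching y values: 2, 15 (2 points).
  x = 8: rhs = 2, matching y values: 6, 11 (2 points).
  x = 9: rhs = 14, matching y values: none (0 points).
  x = 10: rhs = 12, matching y values: none (0 points).
  x = 11: rhs = 2, matching y values: 6, 11 (2 points).
  x = 12: rhs = 7, matching y values: none (0 points).
  x = 13: rhs = 16, matching y values: 4, 13 (2 points).
  x = 14: rhs = 1, matching y values: 1, 16 (2 points).
  x = 15: rhs = 2, matching y values: 6, 11 (2 points).
  x = 16: rhs = 8, matching y values: 5, 12 (2 points).
Total affine count: 23.
Full point count |E(F_17)| = 23 + 1 = 24.
Hasse bound: |24 − (17+1)| = |6| = 6 ≤ 2√17 ≈ 8.2462 ✓.


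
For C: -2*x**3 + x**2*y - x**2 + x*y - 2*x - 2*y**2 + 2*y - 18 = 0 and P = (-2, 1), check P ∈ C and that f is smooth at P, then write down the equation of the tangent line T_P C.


Tangent line at P: -25*x - 50 = 0.

Step 1: f(-2, 1) = 0, so P lies on C.
Step 2: partial derivatives
  f_x(x, y) = -6*x**2 + 2*x*y - 2*x + y - 2, f_y(x, y) = x**2 + x - 4*y + 2.
  f_x(P) = -25, f_y(P) = 0 (gradient nonzero, so P is smooth).
Step 3: tangent line at P: -25·(x − -2) + 0·(y − 1) = 0.
Expanding: -25*x - 50 = 0.


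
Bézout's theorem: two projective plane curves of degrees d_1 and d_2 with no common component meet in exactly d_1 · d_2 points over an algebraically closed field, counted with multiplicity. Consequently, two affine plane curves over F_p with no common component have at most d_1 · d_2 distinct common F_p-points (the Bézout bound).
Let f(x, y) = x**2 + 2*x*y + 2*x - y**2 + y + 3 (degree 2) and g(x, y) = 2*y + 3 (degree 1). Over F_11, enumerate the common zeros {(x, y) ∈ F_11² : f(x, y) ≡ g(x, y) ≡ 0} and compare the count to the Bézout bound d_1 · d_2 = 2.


Common zeros: {(5, 4), (7, 4)}; count = 2; Bézout bound = 2.

deg(f) = 2, deg(g) = 1, so Bézout bound = 2.
Scan x ∈ F_11. For each x, list the y ∈ F_11 with f(x, y) ≡ 0 and those with g(x, y) ≡ 0 (mod 11); the common zeros in that column are the intersection.
  x = 0: f ≡ 0 at y ∈ ∅; g ≡ 0 at y ∈ {4}; common: ∅.
  x = 1: f ≡ 0 at y ∈ {7}; g ≡ 0 at y ∈ {4}; common: ∅.
  x = 2: f ≡ 0 at y ∈ {0, 5}; g ≡ 0 at y ∈ {4}; common: ∅.
  x = 3: f ≡ 0 at y ∈ {9}; g ≡ 0 at y ∈ {4}; common: ∅.
  x = 4: f ≡ 0 at y ∈ ∅; g ≡ 0 at y ∈ {4}; common: ∅.
  x = 5: f ≡ 0 at y ∈ {4, 7}; g ≡ 0 at y ∈ {4}; common: {4}.
  x = 6: f ≡ 0 at y ∈ ∅; g ≡ 0 at y ∈ {4}; common: ∅.
  x = 7: f ≡ 0 at y ∈ {0, 4}; g ≡ 0 at y ∈ {4}; common: {4}.
  x = 8: f ≡ 0 at y ∈ {1, 5}; g ≡ 0 at y ∈ {4}; common: ∅.
  x = 9: f ≡ 0 at y ∈ ∅; g ≡ 0 at y ∈ {4}; common: ∅.
  x = 10: f ≡ 0 at y ∈ {1, 9}; g ≡ 0 at y ∈ {4}; common: ∅.
Collecting: common zeros = {(5, 4), (7, 4)}, so the count is 2.
Comparison with the Bézout bound: 2 ≤ 2 = deg(f)·deg(g), as expected for curves with no common component (the bound is attained).


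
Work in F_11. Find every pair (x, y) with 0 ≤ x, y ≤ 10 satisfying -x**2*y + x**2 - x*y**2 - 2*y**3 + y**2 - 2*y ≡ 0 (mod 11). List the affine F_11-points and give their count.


Affine F_11-points: {(0, 0), (1, 5), (2, 3), (2, 10), (3, 6), (4, 10), (5, 4), (7, 9), (8, 1), (8, 4), (8, 8), (9, 9), (10, 3)}; count = 13.

For each of the 121 pairs (x, y) ∈ F_11², evaluate f(x, y) mod 11. Record the zeros.
  x = 0: [0↦0, 1↦8, 2↦6, 3↦4, 4↦1, 5↦7, 6↦10, 7↦9, 8↦3, 9↦2, 10↦5]  zeros at y ∈ {0}
  x = 1: [0↦1, 1↦7, 2↦1, 3↦4, 4↦4, 5↦0, 6↦2, 7↦9, 8↦9, 9↦1, 10↦6]  zeros at y ∈ {5}
  x = 2: [0↦4, 1↦6, 2↦5, 3↦0, 4↦1, 5↦7, 6↦6, 7↦8, 8↦1, 9↦6, 10↦0]  zeros at y ∈ {3, 10}
  x = 3: [0↦9, 1↦5, 2↦7, 3↦3, 4↦3, 5↦6, 6↦0, 7↦6, 8↦1, 9↦6, 10↦9]  zeros at y ∈ {6}
  x = 4: [0↦5, 1↦4, 2↦7, 3↦2, 4↦10, 5↦8, 6↦6, 7↦3, 8↦9, 9↦1, 10↦0]  zeros at y ∈ {10}
  x = 5: [0↦3, 1↦3, 2↦5, 3↦8, 4↦0, 5↦2, 6↦2, 7↦10, 8↦3, 9↦2, 10↦6]  zeros at y ∈ {4}
  x = 6: [0↦3, 1↦2, 2↦1, 3↦10, 4↦6, 5↦10, 6↦10, 7↦5, 8↦5, 9↦9, 10↦5]  zeros at y ∈ ∅
  x = 7: [0↦5, 1↦1, 2↦6, 3↦8, 4↦6, 5↦10, 6↦8, 7↦10, 8↦4, 9↦0, 10↦8]  zeros at y ∈ {9}
  x = 8: [0↦9, 1↦0, 2↦9, 3↦2, 4↦0, 5↦2, 6↦7, 7↦3, 8↦0, 9↦8, 10↦4]  zeros at y ∈ {1, 4, 8}
  x = 9: [0↦4, 1↦10, 2↦10, 3↦3, 4↦10, 5↦8, 6↦7, 7↦6, 8↦4, 9↦0, 10↦4]  zeros at y ∈ {9}
  x = 10: [0↦1, 1↦9, 2↦9, 3↦0, 4↦3, 5↦6, 6↦8, 7↦8, 8↦5, 9↦9, 10↦8]  zeros at y ∈ {3}
Collecting zeros: affine points = {(0, 0), (1, 5), (2, 3), (2, 10), (3, 6), (4, 10), (5, 4), (7, 9), (8, 1), (8, 4), (8, 8), (9, 9), (10, 3)}.
Total count |C(F_11)_aff| = 13.


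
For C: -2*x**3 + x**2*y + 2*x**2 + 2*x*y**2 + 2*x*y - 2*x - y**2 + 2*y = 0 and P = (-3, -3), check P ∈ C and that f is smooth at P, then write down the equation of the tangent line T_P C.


Tangent line at P: -38*x + 47*y + 27 = 0.

Step 1: f(-3, -3) = 0, so P lies on C.
Step 2: partial derivatives
  f_x(x, y) = -6*x**2 + 2*x*y + 4*x + 2*y**2 + 2*y - 2, f_y(x, y) = x**2 + 4*x*y + 2*x - 2*y + 2.
  f_x(P) = -38, f_y(P) = 47 (gradient nonzero, so P is smooth).
Step 3: tangent line at P: -38·(x − -3) + 47·(y − -3) = 0.
Expanding: -38*x + 47*y + 27 = 0.


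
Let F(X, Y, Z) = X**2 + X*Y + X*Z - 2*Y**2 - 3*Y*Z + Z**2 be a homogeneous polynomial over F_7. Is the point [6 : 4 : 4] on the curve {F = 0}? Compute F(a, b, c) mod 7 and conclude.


F(6,4,4) ≡ 6 (mod 7); P is NOT on the curve.

Evaluate F(6, 4, 4) term-by-term (mod 7).
  X**2 ↦ 1·36·1·1 = 36
  X*Y ↦ 1·6·4·1 = 24
  X*Z ↦ 1·6·1·4 = 24
  -2*Y**2 ↦ -2·1·16·1 = -32
  -3*Y*Z ↦ -3·1·4·4 = -48
  Z**2 ↦ 1·1·1·16 = 16
Sum: F(6, 4, 4) = (36) + (24) + (24) + (-32) + (-48) + (16) = 20.
Reducing mod 7: 20 ≡ 6 (mod 7).
Since F(a, b, c) ≡ 6 ≠ 0 (mod 7), P does NOT lie on the curve.


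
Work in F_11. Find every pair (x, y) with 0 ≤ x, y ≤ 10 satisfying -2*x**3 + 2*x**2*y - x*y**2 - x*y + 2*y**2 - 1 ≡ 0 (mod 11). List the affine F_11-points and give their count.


Affine F_11-points: {(2, 1), (3, 0), (3, 4), (4, 6), (4, 8), (5, 1), (5, 3), (9, 5), (9, 9)}; count = 9.

For each of the 121 pairs (x, y) ∈ F_11², evaluate f(x, y) mod 11. Record the zeros.
  x = 0: [0↦10, 1↦1, 2↦7, 3↦6, 4↦9, 5↦5, 6↦5, 7↦9, 8↦6, 9↦7, 10↦1]  zeros at y ∈ ∅
  x = 1: [0↦8, 1↦10, 2↦3, 3↦9, 4↦6, 5↦5, 6↦6, 7↦9, 8↦3, 9↦10, 10↦8]  zeros at y ∈ ∅
  x = 2: [0↦5, 1↦0, 2↦6, 3↦1, 4↦7, 5↦2, 6↦8, 7↦3, 8↦9, 9↦4, 10↦10]  zeros at y ∈ {1}
  x = 3: [0↦0, 1↦3, 2↦4, 3↦3, 4↦0, 5↦6, 6↦10, 7↦1, 8↦1, 9↦10, 10↦6]  zeros at y ∈ {0, 4}
  x = 4: [0↦3, 1↦7, 2↦7, 3↦3, 4↦6, 5↦5, 6↦0, 7↦2, 8↦0, 9↦5, 10↦6]  zeros at y ∈ {6, 8}
  x = 5: [0↦2, 1↦0, 2↦3, 3↦0, 4↦2, 5↦9, 6↦10, 7↦5, 8↦5, 9↦10, 10↦9]  zeros at y ∈ {1, 3}
  x = 6: [0↦7, 1↦3, 2↦2, 3↦4, 4↦9, 5↦6, 6↦6, 7↦9, 8↦4, 9↦2, 10↦3]  zeros at y ∈ ∅
  x = 7: [0↦6, 1↦4, 2↦3, 3↦3, 4↦4, 5↦6, 6↦9, 7↦2, 8↦7, 9↦2, 10↦9]  zeros at y ∈ ∅
  x = 8: [0↦9, 1↦2, 2↦5, 3↦7, 4↦8, 5↦8, 6↦7, 7↦5, 8↦2, 9↦9, 10↦4]  zeros at y ∈ ∅
  x = 9: [0↦4, 1↦7, 2↦7, 3↦4, 4↦9, 5↦0, 6↦10, 7↦6, 8↦10, 9↦0, 10↦9]  zeros at y ∈ {5, 9}
  x = 10: [0↦1, 1↦7, 2↦8, 3↦4, 4↦6, 5↦3, 6↦6, 7↦4, 8↦8, 9↦7, 10↦1]  zeros at y ∈ ∅
Collecting zeros: affine points = {(2, 1), (3, 0), (3, 4), (4, 6), (4, 8), (5, 1), (5, 3), (9, 5), (9, 9)}.
Total count |C(F_11)_aff| = 9.


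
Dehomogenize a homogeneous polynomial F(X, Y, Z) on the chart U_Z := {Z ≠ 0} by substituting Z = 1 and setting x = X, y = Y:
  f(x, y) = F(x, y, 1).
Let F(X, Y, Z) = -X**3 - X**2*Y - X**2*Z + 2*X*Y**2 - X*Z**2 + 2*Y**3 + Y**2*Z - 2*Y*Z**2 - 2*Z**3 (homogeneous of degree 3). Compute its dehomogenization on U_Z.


f(x, y) = -x**3 - x**2*y - x**2 + 2*x*y**2 - x + 2*y**3 + y**2 - 2*y - 2

On U_Z we set Z = 1. Each monomial c·X^i·Y^j·Z^k in F becomes c·x^i·y^j·1^k = c·x^i·y^j.
Substituting Z = 1: F(X, Y, 1) = -x**3 - x**2*y - x**2 + 2*x*y**2 - x + 2*y**3 + y**2 - 2*y - 2.
Note: deg(f) ≤ deg(F) = 3; strict inequality happens when F is divisible by Z (lost terms).


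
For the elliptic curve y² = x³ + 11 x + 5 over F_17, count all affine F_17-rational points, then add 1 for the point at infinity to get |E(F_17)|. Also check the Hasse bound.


Affine points = {(1, 0), (2, 1), (2, 16), (5, 7), (5, 10), (6, 7), (6, 10), (7, 0), (9, 0), (13, 4), (13, 13), (14, 8), (14, 9), (15, 3), (15, 14)}; affine count = 15; |E(F_17)| = 16.

Discriminant check: Δ ∝ 4a³ + 27b² = 4·11³ + 27·5² = 4·1331 + 27·25 ≡ 15 (mod 17). Nonzero ⇒ E is nonsingular.
For each x ∈ F_17, compute rhs = x³ + 11·x + 5 mod 17, then count y ∈ F_17 with y² ≡ rhs.
  x = 0: rhs = 5, matching y values: none (0 points).
  x = 1: rhs = 0, matching y values: 0 (1 points).
  x = 2: rhs = 1, matching y values: 1, 16 (2 points).
  x = 3: rhs = 14, matching y values: none (0 points).
  x = 4: rhs = 11, matching y values: none (0 points).
  x = 5: rhs = 15, matching y values: 7, 10 (2 points).
  x = 6: rhs = 15, matching y values: 7, 10 (2 points).
  x = 7: rhs = 0, matching y values: 0 (1 points).
  x = 8: rhs = 10, matching y values: none (0 points).
  x = 9: rhs = 0, matching y values: 0 (1 points).
  x = 10: rhs = 10, matching y values: none (0 points).
  x = 11: rhs = 12, matching y values: none (0 points).
  x = 12: rhs = 12, matching y values: none (0 points).
  x = 13: rhs = 16, matching y values: 4, 13 (2 points).
  x = 14: rhs = 13, matching y values: 8, 9 (2 points).
  x = 15: rhs = 9, matching y values: 3, 14 (2 points).
  x = 16: rhs = 10, matching y values: none (0 points).
Total affine count: 15.
Full point count |E(F_17)| = 15 + 1 = 16.
Hasse bound: |16 − (17+1)| = |-2| = 2 ≤ 2√17 ≈ 8.2462 ✓.


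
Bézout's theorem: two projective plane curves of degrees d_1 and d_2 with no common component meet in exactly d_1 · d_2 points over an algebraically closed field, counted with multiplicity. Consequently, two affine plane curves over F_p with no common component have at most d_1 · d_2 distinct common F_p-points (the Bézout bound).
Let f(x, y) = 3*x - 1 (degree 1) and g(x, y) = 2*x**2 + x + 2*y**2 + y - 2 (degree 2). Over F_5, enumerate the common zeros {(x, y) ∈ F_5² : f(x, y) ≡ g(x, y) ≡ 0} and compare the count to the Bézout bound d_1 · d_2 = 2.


Common zeros: ∅; count = 0; Bézout bound = 2.

deg(f) = 1, deg(g) = 2, so Bézout bound = 2.
Scan x ∈ F_5. For each x, list the y ∈ F_5 with f(x, y) ≡ 0 and those with g(x, y) ≡ 0 (mod 5); the common zeros in that column are the intersection.
  x = 0: f ≡ 0 at y ∈ ∅; g ≡ 0 at y ∈ ∅; common: ∅.
  x = 1: f ≡ 0 at y ∈ ∅; g ≡ 0 at y ∈ ∅; common: ∅.
  x = 2: f ≡ 0 at y ∈ {0, 1, 2, 3, 4}; g ≡ 0 at y ∈ ∅; common: ∅.
  x = 3: f ≡ 0 at y ∈ ∅; g ≡ 0 at y ∈ {3, 4}; common: ∅.
  x = 4: f ≡ 0 at y ∈ ∅; g ≡ 0 at y ∈ {3, 4}; common: ∅.
Collecting: common zeros = ∅, so the count is 0.
Comparison with the Bézout bound: 0 ≤ 2 = deg(f)·deg(g), as expected for curves with no common component (the affine F_5-count falls short of the bound because intersections may lie at infinity, over extension fields, or carry multiplicity).


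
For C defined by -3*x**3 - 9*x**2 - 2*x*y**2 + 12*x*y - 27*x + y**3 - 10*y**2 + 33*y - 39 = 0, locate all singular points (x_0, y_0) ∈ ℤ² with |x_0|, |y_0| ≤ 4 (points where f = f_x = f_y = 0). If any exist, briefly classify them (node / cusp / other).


Singular points: {(-1, 3)}; classification: cusp.

Compute partial derivatives:
  f_x = -9*x**2 - 18*x - 2*y**2 + 12*y - 27.
  f_y = -4*x*y + 12*x + 3*y**2 - 20*y + 33.
Scan x_0 ∈ {−4, ..., 4}. For each x_0, f_y(x_0, y) is a polynomial in y; find its integer roots y ∈ {−4, ..., 4}, then test f_x and f at those candidates.
  x = -4: f_y(-4, y) = 3*y**2 - 4*y - 15; vanishes at y ∈ {3}. (-4, 3): f_x = -81 ≠ 0.
  x = -3: f_y(-3, y) = 3*y**2 - 8*y - 3; vanishes at y ∈ {3}. (-3, 3): f_x = -36 ≠ 0.
  x = -2: f_y(-2, y) = 3*y**2 - 12*y + 9; vanishes at y ∈ {1, 3}. (-2, 1): f_x = -17 ≠ 0; (-2, 3): f_x = -9 ≠ 0.
  x = -1: f_y(-1, y) = 3*y**2 - 16*y + 21; vanishes at y ∈ {3}. (-1, 3): f_x = 0, f = 0 — SINGULAR.
  x = 0: f_y(0, y) = 3*y**2 - 20*y + 33; vanishes at y ∈ {3}. (0, 3): f_x = -9 ≠ 0.
  x = 1: f_y(1, y) = 3*y**2 - 24*y + 45; vanishes at y ∈ {3}. (1, 3): f_x = -36 ≠ 0.
  x = 2: f_y(2, y) = 3*y**2 - 28*y + 57; vanishes at y ∈ {3}. (2, 3): f_x = -81 ≠ 0.
  x = 3: f_y(3, y) = 3*y**2 - 32*y + 69; vanishes at y ∈ {3}. (3, 3): f_x = -144 ≠ 0.
  x = 4: f_y(4, y) = 3*y**2 - 36*y + 81; vanishes at y ∈ {3}. (4, 3): f_x = -225 ≠ 0.
Only singular point on the grid: (-1, 3).
Classify: substitute x = -1 + u, y = 3 + v and expand: f = -3*u**3 - 2*u*v**2 + v**3 + v**2.
No constant or linear terms (consistent with a singular point). Quadratic part: v**2. Cubic part: -3*u**3 - 2*u*v**2 + v**3.
The quadratic part v**2 is a perfect square, so there is a single (double) tangent line v = 0, i.e. y = 3. Restricting the cubic part to that line (v = 0) leaves -3*u**3 ≠ 0, so f is not divisible by v and the branch is v² ≈ 3*u**3 to lowest order — this is a cusp.
Classification: cusp.


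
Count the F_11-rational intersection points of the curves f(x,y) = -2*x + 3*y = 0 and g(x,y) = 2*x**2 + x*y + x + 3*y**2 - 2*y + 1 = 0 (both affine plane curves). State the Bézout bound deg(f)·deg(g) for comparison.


Common zeros: {(6, 4)}; count = 1; Bézout bound = 2.

deg(f) = 1, deg(g) = 2, so Bézout bound = 2.
Scan x ∈ F_11. For each x, list the y ∈ F_11 with f(x, y) ≡ 0 and those with g(x, y) ≡ 0 (mod 11); the common zeros in that column are the intersection.
  x = 0: f ≡ 0 at y ∈ {0}; g ≡ 0 at y ∈ {3, 5}; common: ∅.
  x = 1: f ≡ 0 at y ∈ {8}; g ≡ 0 at y ∈ ∅; common: ∅.
  x = 2: f ≡ 0 at y ∈ {5}; g ≡ 0 at y ∈ {0}; common: ∅.
  x = 3: f ≡ 0 at y ∈ {2}; g ≡ 0 at y ∈ {0, 7}; common: ∅.
  x = 4: f ≡ 0 at y ∈ {10}; g ≡ 0 at y ∈ {7}; common: ∅.
  x = 5: f ≡ 0 at y ∈ {7}; g ≡ 0 at y ∈ ∅; common: ∅.
  x = 6: f ≡ 0 at y ∈ {4}; g ≡ 0 at y ∈ {2, 4}; common: {4}.
  x = 7: f ≡ 0 at y ∈ {1}; g ≡ 0 at y ∈ ∅; common: ∅.
  x = 8: f ≡ 0 at y ∈ {9}; g ≡ 0 at y ∈ {4, 5}; common: ∅.
  x = 9: f ≡ 0 at y ∈ {6}; g ≡ 0 at y ∈ {2, 3}; common: ∅.
  x = 10: f ≡ 0 at y ∈ {3}; g ≡ 0 at y ∈ ∅; common: ∅.
Collecting: common zeros = {(6, 4)}, so the count is 1.
Comparison with the Bézout bound: 1 ≤ 2 = deg(f)·deg(g), as expected for curves with no common component (the affine F_11-count falls short of the bound because intersections may lie at infinity, over extension fields, or carry multiplicity).


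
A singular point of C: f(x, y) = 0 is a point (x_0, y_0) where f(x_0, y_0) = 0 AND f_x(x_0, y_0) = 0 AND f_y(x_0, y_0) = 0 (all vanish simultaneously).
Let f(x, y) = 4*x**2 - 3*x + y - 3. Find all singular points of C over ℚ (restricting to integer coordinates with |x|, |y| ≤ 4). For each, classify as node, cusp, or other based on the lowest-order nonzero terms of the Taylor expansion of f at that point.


No singular points in the scanned grid; C is smooth there.

Compute partial derivatives:
  f_x = 8*x - 3.
  f_y = 1.
f_y = 1 is a nonzero constant, so f_y never vanishes: no point (x, y) can satisfy f = f_x = f_y = 0. In particular no (x, y) ∈ {−4, ..., 4}² is singular; the curve is smooth.


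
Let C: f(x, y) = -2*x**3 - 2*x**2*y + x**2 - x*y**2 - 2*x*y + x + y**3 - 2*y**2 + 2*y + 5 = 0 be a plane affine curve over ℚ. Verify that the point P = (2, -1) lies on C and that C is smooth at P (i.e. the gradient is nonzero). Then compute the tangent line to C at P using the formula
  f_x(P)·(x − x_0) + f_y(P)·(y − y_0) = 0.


Tangent line at P: -10*x + y + 21 = 0.

Step 1: f(2, -1) = 0, so P lies on C.
Step 2: partial derivatives
  f_x(x, y) = -6*x**2 - 4*x*y + 2*x - y**2 - 2*y + 1, f_y(x, y) = -2*x**2 - 2*x*y - 2*x + 3*y**2 - 4*y + 2.
  f_x(P) = -10, f_y(P) = 1 (gradient nonzero, so P is smooth).
Step 3: tangent line at P: -10·(x − 2) + 1·(y − -1) = 0.
Expanding: -10*x + y + 21 = 0.


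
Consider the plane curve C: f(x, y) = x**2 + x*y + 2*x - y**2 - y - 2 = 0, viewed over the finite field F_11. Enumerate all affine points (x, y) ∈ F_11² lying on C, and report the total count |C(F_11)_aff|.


Affine F_11-points: {(0, 4), (0, 6), (1, 1), (1, 10), (2, 3), (2, 9), (3, 6), (3, 7), (4, 0), (4, 3), (5, 0), (5, 4), (6, 8), (7, 1), (7, 5), (8, 2), (8, 5), (9, 9), (9, 10), (10, 2), (10, 7)}; count = 21.

For each of the 121 pairs (x, y) ∈ F_11², evaluate f(x, y) mod 11. Record the zeros.
  x = 0: [0↦9, 1↦7, 2↦3, 3↦8, 4↦0, 5↦1, 6↦0, 7↦8, 8↦3, 9↦7, 10↦9]  zeros at y ∈ {4, 6}
  x = 1: [0↦1, 1↦0, 2↦8, 3↦3, 4↦7, 5↦9, 6↦9, 7↦7, 8↦3, 9↦8, 10↦0]  zeros at y ∈ {1, 10}
  x = 2: [0↦6, 1↦6, 2↦4, 3↦0, 4↦5, 5↦8, 6↦9, 7↦8, 8↦5, 9↦0, 10↦4]  zeros at y ∈ {3, 9}
  x = 3: [0↦2, 1↦3, 2↦2, 3↦10, 4↦5, 5↦9, 6↦0, 7↦0, 8↦9, 9↦5, 10↦10]  zeros at y ∈ {6, 7}
  x = 4: [0↦0, 1↦2, 2↦2, 3↦0, 4↦7, 5↦1, 6↦4, 7↦5, 8↦4, 9↦1, 10↦7]  zeros at y ∈ {0, 3}
  x = 5: [0↦0, 1↦3, 2↦4, 3↦3, 4↦0, 5↦6, 6↦10, 7↦1, 8↦1, 9↦10, 10↦6]  zeros at y ∈ {0, 4}
  x = 6: [0↦2, 1↦6, 2↦8, 3↦8, 4↦6, 5↦2, 6↦7, 7↦10, 8↦0, 9↦10, 10↦7]  zeros at y ∈ {8}
  x = 7: [0↦6, 1↦0, 2↦3, 3↦4, 4↦3, 5↦0, 6↦6, 7↦10, 8↦1, 9↦1, 10↦10]  zeros at y ∈ {1, 5}
  x = 8: [0↦1, 1↦7, 2↦0, 3↦2, 4↦2, 5↦0, 6↦7, 7↦1, 8↦4, 9↦5, 10↦4]  zeros at y ∈ {2, 5}
  x = 9: [0↦9, 1↦5, 2↦10, 3↦2, 4↦3, 5↦2, 6↦10, 7↦5, 8↦9, 9↦0, 10↦0]  zeros at y ∈ {9, 10}
  x = 10: [0↦8, 1↦5, 2↦0, 3↦4, 4↦6, 5↦6, 6↦4, 7↦0, 8↦5, 9↦8, 10↦9]  zeros at y ∈ {2, 7}
Collecting zeros: affine points = {(0, 4), (0, 6), (1, 1), (1, 10), (2, 3), (2, 9), (3, 6), (3, 7), (4, 0), (4, 3), (5, 0), (5, 4), (6, 8), (7, 1), (7, 5), (8, 2), (8, 5), (9, 9), (9, 10), (10, 2), (10, 7)}.
Total count |C(F_11)_aff| = 21.


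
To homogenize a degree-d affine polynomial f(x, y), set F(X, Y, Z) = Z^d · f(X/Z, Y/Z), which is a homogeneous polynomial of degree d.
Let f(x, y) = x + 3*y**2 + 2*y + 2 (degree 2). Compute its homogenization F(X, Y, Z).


F(X, Y, Z) = X*Z + 3*Y**2 + 2*Y*Z + 2*Z**2

deg(f) = 2.
Substitute x = X/Z, y = Y/Z into f, then multiply by Z^2.
  monomial 1·x^1·y^0 ↦ 1·X^1·Y^0·Z^1.
  monomial 3·x^0·y^2 ↦ 3·X^0·Y^2·Z^0.
  monomial 2·x^0·y^1 ↦ 2·X^0·Y^1·Z^1.
  monomial 2·x^0·y^0 ↦ 2·X^0·Y^0·Z^2.
Collecting: F(X, Y, Z) = X*Z + 3*Y**2 + 2*Y*Z + 2*Z**2.


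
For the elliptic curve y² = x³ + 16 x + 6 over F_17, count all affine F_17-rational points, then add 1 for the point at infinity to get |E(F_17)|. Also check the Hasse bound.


Affine points = {(3, 8), (3, 9), (4, 7), (4, 10), (7, 6), (7, 11), (8, 0), (11, 0), (14, 4), (14, 13), (15, 0)}; affine count = 11; |E(F_17)| = 12.

Discriminant check: Δ ∝ 4a³ + 27b² = 4·16³ + 27·6² = 4·4096 + 27·36 ≡ 16 (mod 17). Nonzero ⇒ E is nonsingular.
For each x ∈ F_17, compute rhs = x³ + 16·x + 6 mod 17, then count y ∈ F_17 with y² ≡ rhs.
  x = 0: rhs = 6, matching y values: none (0 points).
  x = 1: rhs = 6, matching y values: none (0 points).
  x = 2: rhs = 12, matching y values: none (0 points).
  x = 3: rhs = 13, matching y values: 8, 9 (2 points).
  x = 4: rhs = 15, matching y values: 7, 10 (2 points).
  x = 5: rhs = 7, matching y values: none (0 points).
  x = 6: rhs = 12, matching y values: none (0 points).
  x = 7: rhs = 2, matching y values: 6, 11 (2 points).
  x = 8: rhs = 0, matching y values: 0 (1 points).
  x = 9: rhs = 12, matching y values: none (0 points).
  x = 10: rhs = 10, matching y values: none (0 points).
  x = 11: rhs = 0, matching y values: 0 (1 points).
  x = 12: rhs = 5, matching y values: none (0 points).
  x = 13: rhs = 14, matching y values: none (0 points).
  x = 14: rhs = 16, matching y values: 4, 13 (2 points).
  x = 15: rhs = 0, matching y values: 0 (1 points).
  x = 16: rhs = 6, matching y values: none (0 points).
Total affine count: 11.
Full point count |E(F_17)| = 11 + 1 = 12.
Hasse bound: |12 − (17+1)| = |-6| = 6 ≤ 2√17 ≈ 8.2462 ✓.


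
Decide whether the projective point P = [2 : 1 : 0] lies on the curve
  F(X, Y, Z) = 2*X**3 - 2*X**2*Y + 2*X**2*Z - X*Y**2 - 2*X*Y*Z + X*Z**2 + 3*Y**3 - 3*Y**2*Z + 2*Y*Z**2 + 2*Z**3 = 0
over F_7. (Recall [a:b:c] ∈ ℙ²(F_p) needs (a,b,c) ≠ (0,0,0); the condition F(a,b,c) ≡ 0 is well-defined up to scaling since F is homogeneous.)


F(2,1,0) ≡ 2 (mod 7); P is NOT on the curve.

Evaluate F(2, 1, 0) term-by-term (mod 7).
  2*X**3 ↦ 2·8·1·1 = 16
  -2*X**2*Y ↦ -2·4·1·1 = -8
  2*X**2*Z ↦ 2·4·1·0 = 0
  -X*Y**2 ↦ -1·2·1·1 = -2
  -2*X*Y*Z ↦ -2·2·1·0 = 0
  X*Z**2 ↦ 1·2·1·0 = 0
  3*Y**3 ↦ 3·1·1·1 = 3
  -3*Y**2*Z ↦ -3·1·1·0 = 0
  2*Y*Z**2 ↦ 2·1·1·0 = 0
  2*Z**3 ↦ 2·1·1·0 = 0
Sum: F(2, 1, 0) = (16) + (-8) + (0) + (-2) + (0) + (0) + (3) + (0) + (0) + (0) = 9.
Reducing mod 7: 9 ≡ 2 (mod 7).
Since F(a, b, c) ≡ 2 ≠ 0 (mod 7), P does NOT lie on the curve.


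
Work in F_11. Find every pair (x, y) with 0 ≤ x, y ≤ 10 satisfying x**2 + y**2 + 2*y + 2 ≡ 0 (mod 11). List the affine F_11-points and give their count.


Affine F_11-points: {(1, 2), (1, 7), (3, 0), (3, 9), (4, 3), (4, 6), (7, 3), (7, 6), (8, 0), (8, 9), (10, 2), (10, 7)}; count = 12.

For each of the 121 pairs (x, y) ∈ F_11², evaluate f(x, y) mod 11. Record the zeros.
  x = 0: [0↦2, 1↦5, 2↦10, 3↦6, 4↦4, 5↦4, 6↦6, 7↦10, 8↦5, 9↦2, 10↦1]  zeros at y ∈ ∅
  x = 1: [0↦3, 1↦6, 2↦0, 3↦7, 4↦5, 5↦5, 6↦7, 7↦0, 8↦6, 9↦3, 10↦2]  zeros at y ∈ {2, 7}
  x = 2: [0↦6, 1↦9, 2↦3, 3↦10, 4↦8, 5↦8, 6↦10, 7↦3, 8↦9, 9↦6, 10↦5]  zeros at y ∈ ∅
  x = 3: [0↦0, 1↦3, 2↦8, 3↦4, 4↦2, 5↦2, 6↦4, 7↦8, 8↦3, 9↦0, 10↦10]  zeros at y ∈ {0, 9}
  x = 4: [0↦7, 1↦10, 2↦4, 3↦0, 4↦9, 5↦9, 6↦0, 7↦4, 8↦10, 9↦7, 10↦6]  zeros at y ∈ {3, 6}
  x = 5: [0↦5, 1↦8, 2↦2, 3↦9, 4↦7, 5↦7, 6↦9, 7↦2, 8↦8, 9↦5, 10↦4]  zeros at y ∈ ∅
  x = 6: [0↦5, 1↦8, 2↦2, 3↦9, 4↦7, 5↦7, 6↦9, 7↦2, 8↦8, 9↦5, 10↦4]  zeros at y ∈ ∅
  x = 7: [0↦7, 1↦10, 2↦4, 3↦0, 4↦9, 5↦9, 6↦0, 7↦4, 8↦10, 9↦7, 10↦6]  zeros at y ∈ {3, 6}
  x = 8: [0↦0, 1↦3, 2↦8, 3↦4, 4↦2, 5↦2, 6↦4, 7↦8, 8↦3, 9↦0, 10↦10]  zeros at y ∈ {0, 9}
  x = 9: [0↦6, 1↦9, 2↦3, 3↦10, 4↦8, 5↦8, 6↦10, 7↦3, 8↦9, 9↦6, 10↦5]  zeros at y ∈ ∅
  x = 10: [0↦3, 1↦6, 2↦0, 3↦7, 4↦5, 5↦5, 6↦7, 7↦0, 8↦6, 9↦3, 10↦2]  zeros at y ∈ {2, 7}
Collecting zeros: affine points = {(1, 2), (1, 7), (3, 0), (3, 9), (4, 3), (4, 6), (7, 3), (7, 6), (8, 0), (8, 9), (10, 2), (10, 7)}.
Total count |C(F_11)_aff| = 12.


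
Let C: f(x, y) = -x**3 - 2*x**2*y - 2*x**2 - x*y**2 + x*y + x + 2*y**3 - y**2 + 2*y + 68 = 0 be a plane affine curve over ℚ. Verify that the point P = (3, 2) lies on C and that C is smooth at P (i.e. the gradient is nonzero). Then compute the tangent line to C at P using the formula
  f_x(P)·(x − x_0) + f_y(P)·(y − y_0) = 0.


Tangent line at P: -64*x - 5*y + 202 = 0.

Step 1: f(3, 2) = 0, so P lies on C.
Step 2: partial derivatives
  f_x(x, y) = -3*x**2 - 4*x*y - 4*x - y**2 + y + 1, f_y(x, y) = -2*x**2 - 2*x*y + x + 6*y**2 - 2*y + 2.
  f_x(P) = -64, f_y(P) = -5 (gradient nonzero, so P is smooth).
Step 3: tangent line at P: -64·(x − 3) + -5·(y − 2) = 0.
Expanding: -64*x - 5*y + 202 = 0.


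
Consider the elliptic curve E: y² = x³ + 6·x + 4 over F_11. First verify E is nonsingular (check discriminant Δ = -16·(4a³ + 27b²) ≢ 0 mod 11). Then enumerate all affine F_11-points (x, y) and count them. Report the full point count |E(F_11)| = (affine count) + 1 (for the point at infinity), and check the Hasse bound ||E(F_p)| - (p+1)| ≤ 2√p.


Affine points = {(0, 2), (0, 9), (1, 0), (3, 4), (3, 7), (4, 2), (4, 9), (5, 4), (5, 7), (6, 5), (6, 6), (7, 2), (7, 9), (8, 5), (8, 6)}; affine count = 15; |E(F_11)| = 16.

Discriminant check: Δ ∝ 4a³ + 27b² = 4·6³ + 27·4² = 4·216 + 27·16 ≡ 9 (mod 11). Nonzero ⇒ E is nonsingular.
For each x ∈ F_11, compute rhs = x³ + 6·x + 4 mod 11, then count y ∈ F_11 with y² ≡ rhs.
  x = 0: rhs = 4, matching y values: 2, 9 (2 points).
  x = 1: rhs = 0, matching y values: 0 (1 points).
  x = 2: rhs = 2, matching y values: none (0 points).
  x = 3: rhs = 5, matching y values: 4, 7 (2 points).
  x = 4: rhs = 4, matching y values: 2, 9 (2 points).
  x = 5: rhs = 5, matching y values: 4, 7 (2 points).
  x = 6: rhs = 3, matching y values: 5, 6 (2 points).
  x = 7: rhs = 4, matching y values: 2, 9 (2 points).
  x = 8: rhs = 3, matching y values: 5, 6 (2 points).
  x = 9: rhs = 6, matching y values: none (0 points).
  x = 10: rhs = 8, matching y values: none (0 points).
Total affine count: 15.
Full point count |E(F_11)| = 15 + 1 = 16.
Hasse bound: |16 − (11+1)| = |4| = 4 ≤ 2√11 ≈ 6.6332 ✓.


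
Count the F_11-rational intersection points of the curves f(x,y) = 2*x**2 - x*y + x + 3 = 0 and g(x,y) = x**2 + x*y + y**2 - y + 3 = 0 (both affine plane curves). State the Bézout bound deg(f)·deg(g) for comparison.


Common zeros: {(6, 8)}; count = 1; Bézout bound = 4.

deg(f) = 2, deg(g) = 2, so Bézout bound = 4.
Scan x ∈ F_11. For each x, list the y ∈ F_11 with f(x, y) ≡ 0 and those with g(x, y) ≡ 0 (mod 11); the common zeros in that column are the intersection.
  x = 0: f ≡ 0 at y ∈ ∅; g ≡ 0 at y ∈ {6}; common: ∅.
  x = 1: f ≡ 0 at y ∈ {6}; g ≡ 0 at y ∈ ∅; common: ∅.
  x = 2: f ≡ 0 at y ∈ {1}; g ≡ 0 at y ∈ ∅; common: ∅.
  x = 3: f ≡ 0 at y ∈ {8}; g ≡ 0 at y ∈ {10}; common: ∅.
  x = 4: f ≡ 0 at y ∈ {7}; g ≡ 0 at y ∈ ∅; common: ∅.
  x = 5: f ≡ 0 at y ∈ {5}; g ≡ 0 at y ∈ {1, 6}; common: ∅.
  x = 6: f ≡ 0 at y ∈ {8}; g ≡ 0 at y ∈ {8, 9}; common: {8}.
  x = 7: f ≡ 0 at y ∈ {6}; g ≡ 0 at y ∈ {7, 9}; common: ∅.
  x = 8: f ≡ 0 at y ∈ {5}; g ≡ 0 at y ∈ {7, 8}; common: ∅.
  x = 9: f ≡ 0 at y ∈ {1}; g ≡ 0 at y ∈ {4, 10}; common: ∅.
  x = 10: f ≡ 0 at y ∈ {7}; g ≡ 0 at y ∈ ∅; common: ∅.
Collecting: common zeros = {(6, 8)}, so the count is 1.
Comparison with the Bézout bound: 1 ≤ 4 = deg(f)·deg(g), as expected for curves with no common component (the affine F_11-count falls short of the bound because intersections may lie at infinity, over extension fields, or carry multiplicity).


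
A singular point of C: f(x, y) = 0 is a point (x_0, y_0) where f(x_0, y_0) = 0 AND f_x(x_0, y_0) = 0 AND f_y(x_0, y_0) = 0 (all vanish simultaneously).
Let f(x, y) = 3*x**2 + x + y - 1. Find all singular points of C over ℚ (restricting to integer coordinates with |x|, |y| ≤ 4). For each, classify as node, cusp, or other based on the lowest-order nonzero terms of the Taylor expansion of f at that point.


No singular points in the scanned grid; C is smooth there.

Compute partial derivatives:
  f_x = 6*x + 1.
  f_y = 1.
f_y = 1 is a nonzero constant, so f_y never vanishes: no point (x, y) can satisfy f = f_x = f_y = 0. In particular no (x, y) ∈ {−4, ..., 4}² is singular; the curve is smooth.


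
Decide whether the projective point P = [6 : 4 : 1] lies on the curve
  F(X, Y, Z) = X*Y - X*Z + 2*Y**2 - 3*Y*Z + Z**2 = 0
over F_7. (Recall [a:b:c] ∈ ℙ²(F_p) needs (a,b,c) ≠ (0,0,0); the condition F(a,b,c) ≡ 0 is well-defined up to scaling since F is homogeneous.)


F(6,4,1) ≡ 4 (mod 7); P is NOT on the curve.

Evaluate F(6, 4, 1) term-by-term (mod 7).
  X*Y ↦ 1·6·4·1 = 24
  -X*Z ↦ -1·6·1·1 = -6
  2*Y**2 ↦ 2·1·16·1 = 32
  -3*Y*Z ↦ -3·1·4·1 = -12
  Z**2 ↦ 1·1·1·1 = 1
Sum: F(6, 4, 1) = (24) + (-6) + (32) + (-12) + (1) = 39.
Reducing mod 7: 39 ≡ 4 (mod 7).
Since F(a, b, c) ≡ 4 ≠ 0 (mod 7), P does NOT lie on the curve.


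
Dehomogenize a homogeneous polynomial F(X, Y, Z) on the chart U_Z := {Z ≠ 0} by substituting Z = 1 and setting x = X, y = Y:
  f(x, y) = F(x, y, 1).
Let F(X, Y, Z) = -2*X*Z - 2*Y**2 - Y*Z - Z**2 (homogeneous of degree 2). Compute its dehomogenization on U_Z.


f(x, y) = -2*x - 2*y**2 - y - 1

On U_Z we set Z = 1. Each monomial c·X^i·Y^j·Z^k in F becomes c·x^i·y^j·1^k = c·x^i·y^j.
Substituting Z = 1: F(X, Y, 1) = -2*x - 2*y**2 - y - 1.
Note: deg(f) ≤ deg(F) = 2; strict inequality happens when F is divisible by Z (lost terms).


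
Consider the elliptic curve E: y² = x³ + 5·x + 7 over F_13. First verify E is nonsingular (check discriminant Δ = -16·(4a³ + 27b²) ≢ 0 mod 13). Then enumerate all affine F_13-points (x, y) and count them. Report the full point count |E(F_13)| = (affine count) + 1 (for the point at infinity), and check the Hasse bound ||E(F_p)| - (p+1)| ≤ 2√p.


Affine points = {(1, 0), (2, 5), (2, 8), (3, 6), (3, 7), (4, 0), (5, 1), (5, 12), (8, 0), (9, 1), (9, 12), (10, 2), (10, 11), (12, 1), (12, 12)}; affine count = 15; |E(F_13)| = 16.

Discriminant check: Δ ∝ 4a³ + 27b² = 4·5³ + 27·7² = 4·125 + 27·49 ≡ 3 (mod 13). Nonzero ⇒ E is nonsingular.
For each x ∈ F_13, compute rhs = x³ + 5·x + 7 mod 13, then count y ∈ F_13 with y² ≡ rhs.
  x = 0: rhs = 7, matching y values: none (0 points).
  x = 1: rhs = 0, matching y values: 0 (1 points).
  x = 2: rhs = 12, matching y values: 5, 8 (2 points).
  x = 3: rhs = 10, matching y values: 6, 7 (2 points).
  x = 4: rhs = 0, matching y values: 0 (1 points).
  x = 5: rhs = 1, matching y values: 1, 12 (2 points).
  x = 6: rhs = 6, matching y values: none (0 points).
  x = 7: rhs = 8, matching y values: none (0 points).
  x = 8: rhs = 0, matching y values: 0 (1 points).
  x = 9: rhs = 1, matching y values: 1, 12 (2 points).
  x = 10: rhs = 4, matching y values: 2, 11 (2 points).
  x = 11: rhs = 2, matching y values: none (0 points).
  x = 12: rhs = 1, matching y values: 1, 12 (2 points).
Total affine count: 15.
Full point count |E(F_13)| = 15 + 1 = 16.
Hasse bound: |16 − (13+1)| = |2| = 2 ≤ 2√13 ≈ 7.2111 ✓.


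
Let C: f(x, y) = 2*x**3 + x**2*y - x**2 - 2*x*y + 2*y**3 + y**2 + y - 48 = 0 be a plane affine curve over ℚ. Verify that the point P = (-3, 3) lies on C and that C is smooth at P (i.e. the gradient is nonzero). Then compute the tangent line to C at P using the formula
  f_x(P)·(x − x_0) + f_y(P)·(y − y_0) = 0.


Tangent line at P: 36*x + 76*y - 120 = 0.

Step 1: f(-3, 3) = 0, so P lies on C.
Step 2: partial derivatives
  f_x(x, y) = 6*x**2 + 2*x*y - 2*x - 2*y, f_y(x, y) = x**2 - 2*x + 6*y**2 + 2*y + 1.
  f_x(P) = 36, f_y(P) = 76 (gradient nonzero, so P is smooth).
Step 3: tangent line at P: 36·(x − -3) + 76·(y − 3) = 0.
Expanding: 36*x + 76*y - 120 = 0.


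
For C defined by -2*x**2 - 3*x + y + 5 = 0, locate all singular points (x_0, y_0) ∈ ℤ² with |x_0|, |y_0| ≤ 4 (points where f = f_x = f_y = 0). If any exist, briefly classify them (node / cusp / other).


No singular points in the scanned grid; C is smooth there.

Compute partial derivatives:
  f_x = -4*x - 3.
  f_y = 1.
f_y = 1 is a nonzero constant, so f_y never vanishes: no point (x, y) can satisfy f = f_x = f_y = 0. In particular no (x, y) ∈ {−4, ..., 4}² is singular; the curve is smooth.


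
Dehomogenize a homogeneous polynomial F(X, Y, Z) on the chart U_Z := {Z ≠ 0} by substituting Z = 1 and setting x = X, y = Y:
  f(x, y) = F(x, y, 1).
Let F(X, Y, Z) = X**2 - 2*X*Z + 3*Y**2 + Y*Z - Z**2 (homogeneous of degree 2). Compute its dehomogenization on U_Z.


f(x, y) = x**2 - 2*x + 3*y**2 + y - 1

On U_Z we set Z = 1. Each monomial c·X^i·Y^j·Z^k in F becomes c·x^i·y^j·1^k = c·x^i·y^j.
Substituting Z = 1: F(X, Y, 1) = x**2 - 2*x + 3*y**2 + y - 1.
Note: deg(f) ≤ deg(F) = 2; strict inequality happens when F is divisible by Z (lost terms).


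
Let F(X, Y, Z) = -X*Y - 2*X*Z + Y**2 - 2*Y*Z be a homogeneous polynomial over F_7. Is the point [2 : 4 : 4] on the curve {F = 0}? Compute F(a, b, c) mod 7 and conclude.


F(2,4,4) ≡ 2 (mod 7); P is NOT on the curve.

Evaluate F(2, 4, 4) term-by-term (mod 7).
  -X*Y ↦ -1·2·4·1 = -8
  -2*X*Z ↦ -2·2·1·4 = -16
  Y**2 ↦ 1·1·16·1 = 16
  -2*Y*Z ↦ -2·1·4·4 = -32
Sum: F(2, 4, 4) = (-8) + (-16) + (16) + (-32) = -40.
Reducing mod 7: -40 ≡ 2 (mod 7).
Since F(a, b, c) ≡ 2 ≠ 0 (mod 7), P does NOT lie on the curve.


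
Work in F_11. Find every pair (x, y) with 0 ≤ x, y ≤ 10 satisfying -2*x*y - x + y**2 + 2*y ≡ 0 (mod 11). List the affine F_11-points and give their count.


Affine F_11-points: {(0, 0), (0, 9), (1, 1), (1, 10), (2, 6), (2, 7), (6, 2), (6, 8), (10, 3), (10, 4)}; count = 10.

For each of the 121 pairs (x, y) ∈ F_11², evaluate f(x, y) mod 11. Record the zeros.
  x = 0: [0↦0, 1↦3, 2↦8, 3↦4, 4↦2, 5↦2, 6↦4, 7↦8, 8↦3, 9↦0, 10↦10]  zeros at y ∈ {0, 9}
  x = 1: [0↦10, 1↦0, 2↦3, 3↦8, 4↦4, 5↦2, 6↦2, 7↦4, 8↦8, 9↦3, 10↦0]  zeros at y ∈ {1, 10}
  x = 2: [0↦9, 1↦8, 2↦9, 3↦1, 4↦6, 5↦2, 6↦0, 7↦0, 8↦2, 9↦6, 10↦1]  zeros at y ∈ {6, 7}
  x = 3: [0↦8, 1↦5, 2↦4, 3↦5, 4↦8, 5↦2, 6↦9, 7↦7, 8↦7, 9↦9, 10↦2]  zeros at y ∈ ∅
  x = 4: [0↦7, 1↦2, 2↦10, 3↦9, 4↦10, 5↦2, 6↦7, 7↦3, 8↦1, 9↦1, 10↦3]  zeros at y ∈ ∅
  x = 5: [0↦6, 1↦10, 2↦5, 3↦2, 4↦1, 5↦2, 6↦5, 7↦10, 8↦6, 9↦4, 10↦4]  zeros at y ∈ ∅
  x = 6: [0↦5, 1↦7, 2↦0, 3↦6, 4↦3, 5↦2, 6↦3, 7↦6, 8↦0, 9↦7, 10↦5]  zeros at y ∈ {2, 8}
  x = 7: [0↦4, 1↦4, 2↦6, 3↦10, 4↦5, 5↦2, 6↦1, 7↦2, 8↦5, 9↦10, 10↦6]  zeros at y ∈ ∅
  x = 8: [0↦3, 1↦1, 2↦1, 3↦3, 4↦7, 5↦2, 6↦10, 7↦9, 8↦10, 9↦2, 10↦7]  zeros at y ∈ ∅
  x = 9: [0↦2, 1↦9, 2↦7, 3↦7, 4↦9, 5↦2, 6↦8, 7↦5, 8↦4, 9↦5, 10↦8]  zeros at y ∈ ∅
  x = 10: [0↦1, 1↦6, 2↦2, 3↦0, 4↦0, 5↦2, 6↦6, 7↦1, 8↦9, 9↦8, 10↦9]  zeros at y ∈ {3, 4}
Collecting zeros: affine points = {(0, 0), (0, 9), (1, 1), (1, 10), (2, 6), (2, 7), (6, 2), (6, 8), (10, 3), (10, 4)}.
Total count |C(F_11)_aff| = 10.


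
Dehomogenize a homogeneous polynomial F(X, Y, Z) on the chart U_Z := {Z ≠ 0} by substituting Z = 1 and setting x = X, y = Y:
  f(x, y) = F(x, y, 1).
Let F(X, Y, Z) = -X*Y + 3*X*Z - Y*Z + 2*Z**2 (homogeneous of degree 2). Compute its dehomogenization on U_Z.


f(x, y) = -x*y + 3*x - y + 2

On U_Z we set Z = 1. Each monomial c·X^i·Y^j·Z^k in F becomes c·x^i·y^j·1^k = c·x^i·y^j.
Substituting Z = 1: F(X, Y, 1) = -x*y + 3*x - y + 2.
Note: deg(f) ≤ deg(F) = 2; strict inequality happens when F is divisible by Z (lost terms).


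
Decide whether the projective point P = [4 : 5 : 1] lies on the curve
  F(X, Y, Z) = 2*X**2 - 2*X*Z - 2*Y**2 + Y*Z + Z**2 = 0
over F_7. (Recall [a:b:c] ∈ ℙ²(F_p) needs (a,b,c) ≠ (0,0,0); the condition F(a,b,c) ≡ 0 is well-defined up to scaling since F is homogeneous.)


F(4,5,1) ≡ 1 (mod 7); P is NOT on the curve.

Evaluate F(4, 5, 1) term-by-term (mod 7).
  2*X**2 ↦ 2·16·1·1 = 32
  -2*X*Z ↦ -2·4·1·1 = -8
  -2*Y**2 ↦ -2·1·25·1 = -50
  Y*Z ↦ 1·1·5·1 = 5
  Z**2 ↦ 1·1·1·1 = 1
Sum: F(4, 5, 1) = (32) + (-8) + (-50) + (5) + (1) = -20.
Reducing mod 7: -20 ≡ 1 (mod 7).
Since F(a, b, c) ≡ 1 ≠ 0 (mod 7), P does NOT lie on the curve.


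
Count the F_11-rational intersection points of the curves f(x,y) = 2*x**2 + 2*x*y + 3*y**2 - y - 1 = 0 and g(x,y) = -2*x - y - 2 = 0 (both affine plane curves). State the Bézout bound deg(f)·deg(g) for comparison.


Common zeros: ∅; count = 0; Bézout bound = 2.

deg(f) = 2, deg(g) = 1, so Bézout bound = 2.
Scan x ∈ F_11. For each x, list the y ∈ F_11 with f(x, y) ≡ 0 and those with g(x, y) ≡ 0 (mod 11); the common zeros in that column are the intersection.
  x = 0: f ≡ 0 at y ∈ ∅; g ≡ 0 at y ∈ {9}; common: ∅.
  x = 1: f ≡ 0 at y ∈ {9}; g ≡ 0 at y ∈ {7}; common: ∅.
  x = 2: f ≡ 0 at y ∈ ∅; g ≡ 0 at y ∈ {5}; common: ∅.
  x = 3: f ≡ 0 at y ∈ ∅; g ≡ 0 at y ∈ {3}; common: ∅.
  x = 4: f ≡ 0 at y ∈ ∅; g ≡ 0 at y ∈ {1}; common: ∅.
  x = 5: f ≡ 0 at y ∈ ∅; g ≡ 0 at y ∈ {10}; common: ∅.
  x = 6: f ≡ 0 at y ∈ ∅; g ≡ 0 at y ∈ {8}; common: ∅.
  x = 7: f ≡ 0 at y ∈ ∅; g ≡ 0 at y ∈ {6}; common: ∅.
  x = 8: f ≡ 0 at y ∈ ∅; g ≡ 0 at y ∈ {4}; common: ∅.
  x = 9: f ≡ 0 at y ∈ ∅; g ≡ 0 at y ∈ {2}; common: ∅.
  x = 10: f ≡ 0 at y ∈ ∅; g ≡ 0 at y ∈ {0}; common: ∅.
Collecting: common zeros = ∅, so the count is 0.
Comparison with the Bézout bound: 0 ≤ 2 = deg(f)·deg(g), as expected for curves with no common component (the affine F_11-count falls short of the bound because intersections may lie at infinity, over extension fields, or carry multiplicity).
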